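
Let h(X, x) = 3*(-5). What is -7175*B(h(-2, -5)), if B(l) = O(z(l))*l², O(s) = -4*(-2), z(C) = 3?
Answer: -12915000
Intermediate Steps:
h(X, x) = -15
O(s) = 8
B(l) = 8*l²
-7175*B(h(-2, -5)) = -57400*(-15)² = -57400*225 = -7175*1800 = -12915000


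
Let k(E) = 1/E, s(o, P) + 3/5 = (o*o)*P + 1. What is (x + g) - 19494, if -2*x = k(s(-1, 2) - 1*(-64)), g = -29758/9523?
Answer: -123285671295/6323272 ≈ -19497.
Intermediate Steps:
s(o, P) = 2/5 + P*o**2 (s(o, P) = -3/5 + ((o*o)*P + 1) = -3/5 + (o**2*P + 1) = -3/5 + (P*o**2 + 1) = -3/5 + (1 + P*o**2) = 2/5 + P*o**2)
g = -29758/9523 (g = -29758*1/9523 = -29758/9523 ≈ -3.1249)
x = -5/664 (x = -1/(2*((2/5 + 2*(-1)**2) - 1*(-64))) = -1/(2*((2/5 + 2*1) + 64)) = -1/(2*((2/5 + 2) + 64)) = -1/(2*(12/5 + 64)) = -1/(2*332/5) = -1/2*5/332 = -5/664 ≈ -0.0075301)
(x + g) - 19494 = (-5/664 - 29758/9523) - 19494 = -19806927/6323272 - 19494 = -123285671295/6323272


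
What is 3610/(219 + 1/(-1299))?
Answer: 468939/28448 ≈ 16.484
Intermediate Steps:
3610/(219 + 1/(-1299)) = 3610/(219 - 1/1299) = 3610/(284480/1299) = 3610*(1299/284480) = 468939/28448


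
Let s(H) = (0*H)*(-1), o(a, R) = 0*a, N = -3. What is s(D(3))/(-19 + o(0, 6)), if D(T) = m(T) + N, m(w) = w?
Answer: 0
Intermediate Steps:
o(a, R) = 0
D(T) = -3 + T (D(T) = T - 3 = -3 + T)
s(H) = 0 (s(H) = 0*(-1) = 0)
s(D(3))/(-19 + o(0, 6)) = 0/(-19 + 0) = 0/(-19) = -1/19*0 = 0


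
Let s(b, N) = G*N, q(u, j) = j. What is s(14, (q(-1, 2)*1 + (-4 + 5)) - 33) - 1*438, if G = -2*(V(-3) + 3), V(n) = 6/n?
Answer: -378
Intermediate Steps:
G = -2 (G = -2*(6/(-3) + 3) = -2*(6*(-⅓) + 3) = -2*(-2 + 3) = -2*1 = -2)
s(b, N) = -2*N
s(14, (q(-1, 2)*1 + (-4 + 5)) - 33) - 1*438 = -2*((2*1 + (-4 + 5)) - 33) - 1*438 = -2*((2 + 1) - 33) - 438 = -2*(3 - 33) - 438 = -2*(-30) - 438 = 60 - 438 = -378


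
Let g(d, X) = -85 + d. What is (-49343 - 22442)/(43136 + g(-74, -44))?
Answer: -71785/42977 ≈ -1.6703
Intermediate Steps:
(-49343 - 22442)/(43136 + g(-74, -44)) = (-49343 - 22442)/(43136 + (-85 - 74)) = -71785/(43136 - 159) = -71785/42977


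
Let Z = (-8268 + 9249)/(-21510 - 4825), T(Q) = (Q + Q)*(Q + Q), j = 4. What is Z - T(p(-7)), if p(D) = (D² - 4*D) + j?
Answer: -691136721/26335 ≈ -26244.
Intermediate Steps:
p(D) = 4 + D² - 4*D (p(D) = (D² - 4*D) + 4 = 4 + D² - 4*D)
T(Q) = 4*Q² (T(Q) = (2*Q)*(2*Q) = 4*Q²)
Z = -981/26335 (Z = 981/(-26335) = 981*(-1/26335) = -981/26335 ≈ -0.037251)
Z - T(p(-7)) = -981/26335 - 4*(4 + (-7)² - 4*(-7))² = -981/26335 - 4*(4 + 49 + 28)² = -981/26335 - 4*81² = -981/26335 - 4*6561 = -981/26335 - 1*26244 = -981/26335 - 26244 = -691136721/26335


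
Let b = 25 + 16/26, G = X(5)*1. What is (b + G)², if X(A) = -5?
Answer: 71824/169 ≈ 424.99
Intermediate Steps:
G = -5 (G = -5*1 = -5)
b = 333/13 (b = 25 + 16*(1/26) = 25 + 8/13 = 333/13 ≈ 25.615)
(b + G)² = (333/13 - 5)² = (268/13)² = 71824/169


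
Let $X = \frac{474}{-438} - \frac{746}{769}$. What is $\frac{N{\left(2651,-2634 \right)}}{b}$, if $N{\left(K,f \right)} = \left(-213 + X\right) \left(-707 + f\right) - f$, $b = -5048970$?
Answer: $- \frac{6746953308}{47239004815} \approx -0.14283$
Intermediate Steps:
$X = - \frac{115209}{56137}$ ($X = 474 \left(- \frac{1}{438}\right) - \frac{746}{769} = - \frac{79}{73} - \frac{746}{769} = - \frac{115209}{56137} \approx -2.0523$)
$N{\left(K,f \right)} = \frac{8535179730}{56137} - \frac{12128527 f}{56137}$ ($N{\left(K,f \right)} = \left(-213 - \frac{115209}{56137}\right) \left(-707 + f\right) - f = - \frac{12072390 \left(-707 + f\right)}{56137} - f = \left(\frac{8535179730}{56137} - \frac{12072390 f}{56137}\right) - f = \frac{8535179730}{56137} - \frac{12128527 f}{56137}$)
$\frac{N{\left(2651,-2634 \right)}}{b} = \frac{\frac{8535179730}{56137} - - \frac{31946540118}{56137}}{-5048970} = \left(\frac{8535179730}{56137} + \frac{31946540118}{56137}\right) \left(- \frac{1}{5048970}\right) = \frac{40481719848}{56137} \left(- \frac{1}{5048970}\right) = - \frac{6746953308}{47239004815}$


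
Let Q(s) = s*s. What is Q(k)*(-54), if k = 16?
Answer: -13824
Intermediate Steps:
Q(s) = s**2
Q(k)*(-54) = 16**2*(-54) = 256*(-54) = -13824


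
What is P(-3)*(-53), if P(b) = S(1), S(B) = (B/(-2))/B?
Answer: 53/2 ≈ 26.500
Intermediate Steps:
S(B) = -1/2 (S(B) = (B*(-1/2))/B = (-B/2)/B = -1/2)
P(b) = -1/2
P(-3)*(-53) = -1/2*(-53) = 53/2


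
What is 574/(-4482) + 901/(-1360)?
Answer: -141733/179280 ≈ -0.79057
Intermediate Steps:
574/(-4482) + 901/(-1360) = 574*(-1/4482) + 901*(-1/1360) = -287/2241 - 53/80 = -141733/179280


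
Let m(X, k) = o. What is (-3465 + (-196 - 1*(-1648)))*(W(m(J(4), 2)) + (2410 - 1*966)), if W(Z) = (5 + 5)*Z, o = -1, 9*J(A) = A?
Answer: -2886642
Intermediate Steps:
J(A) = A/9
m(X, k) = -1
W(Z) = 10*Z
(-3465 + (-196 - 1*(-1648)))*(W(m(J(4), 2)) + (2410 - 1*966)) = (-3465 + (-196 - 1*(-1648)))*(10*(-1) + (2410 - 1*966)) = (-3465 + (-196 + 1648))*(-10 + (2410 - 966)) = (-3465 + 1452)*(-10 + 1444) = -2013*1434 = -2886642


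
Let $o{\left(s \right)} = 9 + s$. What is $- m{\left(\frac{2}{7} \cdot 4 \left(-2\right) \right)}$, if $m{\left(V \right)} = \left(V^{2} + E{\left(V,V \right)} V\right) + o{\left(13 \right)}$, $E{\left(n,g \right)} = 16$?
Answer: $\frac{458}{49} \approx 9.3469$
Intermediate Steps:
$m{\left(V \right)} = 22 + V^{2} + 16 V$ ($m{\left(V \right)} = \left(V^{2} + 16 V\right) + \left(9 + 13\right) = \left(V^{2} + 16 V\right) + 22 = 22 + V^{2} + 16 V$)
$- m{\left(\frac{2}{7} \cdot 4 \left(-2\right) \right)} = - (22 + \left(\frac{2}{7} \cdot 4 \left(-2\right)\right)^{2} + 16 \cdot \frac{2}{7} \cdot 4 \left(-2\right)) = - (22 + \left(\frac{8}{7} \left(-2\right)\right)^{2} + 16 \cdot \frac{8}{7} \left(-2\right)) = - (22 + \left(- \frac{16}{7}\right)^{2} + 16 \left(- \frac{16}{7}\right)) = - (22 + \frac{256}{49} - \frac{256}{7}) = \left(-1\right) \left(- \frac{458}{49}\right) = \frac{458}{49}$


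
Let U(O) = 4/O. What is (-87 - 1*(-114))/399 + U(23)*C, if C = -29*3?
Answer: -46077/3059 ≈ -15.063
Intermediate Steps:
C = -87
(-87 - 1*(-114))/399 + U(23)*C = (-87 - 1*(-114))/399 + (4/23)*(-87) = (-87 + 114)*(1/399) + (4*(1/23))*(-87) = 27*(1/399) + (4/23)*(-87) = 9/133 - 348/23 = -46077/3059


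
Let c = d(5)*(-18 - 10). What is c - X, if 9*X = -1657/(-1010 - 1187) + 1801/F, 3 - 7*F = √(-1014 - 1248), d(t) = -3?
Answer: (-22719754*I + 1659275*√2262)/(19773*(√2262 + 3*I)) ≈ 82.066 - 29.336*I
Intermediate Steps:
F = 3/7 - I*√2262/7 (F = 3/7 - √(-1014 - 1248)/7 = 3/7 - I*√2262/7 ≈ 0.42857 - 6.7944*I)
c = 84 (c = -3*(-18 - 10) = -3*(-28) = 84)
X = 1657/19773 + 1801/(9*(3/7 - I*√2262/7)) (X = (-1657/(-1010 - 1187) + 1801/(3/7 - I*√2262/7))/9 = (-1657/(-2197) + 1801/(3/7 - I*√2262/7))/9 = (-1657*(-1/2197) + 1801/(3/7 - I*√2262/7))/9 = (1657/2197 + 1801/(3/7 - I*√2262/7))/9 = 1657/19773 + 1801/(9*(3/7 - I*√2262/7)) ≈ 1.9342 + 29.336*I)
c - X = 84 - (28951928/14968161 + 12607*I*√2262/20439) = 84 + (-28951928/14968161 - 12607*I*√2262/20439) = 1228373596/14968161 - 12607*I*√2262/20439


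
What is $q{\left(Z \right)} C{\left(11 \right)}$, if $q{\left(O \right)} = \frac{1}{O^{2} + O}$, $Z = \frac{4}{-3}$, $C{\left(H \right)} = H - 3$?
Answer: $18$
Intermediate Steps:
$C{\left(H \right)} = -3 + H$
$Z = - \frac{4}{3}$ ($Z = 4 \left(- \frac{1}{3}\right) = - \frac{4}{3} \approx -1.3333$)
$q{\left(O \right)} = \frac{1}{O + O^{2}}$
$q{\left(Z \right)} C{\left(11 \right)} = \frac{1}{\left(- \frac{4}{3}\right) \left(1 - \frac{4}{3}\right)} \left(-3 + 11\right) = - \frac{3}{4 \left(- \frac{1}{3}\right)} 8 = \left(- \frac{3}{4}\right) \left(-3\right) 8 = \frac{9}{4} \cdot 8 = 18$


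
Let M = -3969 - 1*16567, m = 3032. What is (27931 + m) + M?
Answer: 10427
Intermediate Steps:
M = -20536 (M = -3969 - 16567 = -20536)
(27931 + m) + M = (27931 + 3032) - 20536 = 30963 - 20536 = 10427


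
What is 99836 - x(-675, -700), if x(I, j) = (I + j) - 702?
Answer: 101913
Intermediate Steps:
x(I, j) = -702 + I + j
99836 - x(-675, -700) = 99836 - (-702 - 675 - 700) = 99836 - 1*(-2077) = 99836 + 2077 = 101913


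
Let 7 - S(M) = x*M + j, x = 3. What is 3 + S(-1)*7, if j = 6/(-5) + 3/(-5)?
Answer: 428/5 ≈ 85.600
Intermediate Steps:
j = -9/5 (j = 6*(-⅕) + 3*(-⅕) = -6/5 - ⅗ = -9/5 ≈ -1.8000)
S(M) = 44/5 - 3*M (S(M) = 7 - (3*M - 9/5) = 7 - (-9/5 + 3*M) = 7 + (9/5 - 3*M) = 44/5 - 3*M)
3 + S(-1)*7 = 3 + (44/5 - 3*(-1))*7 = 3 + (44/5 + 3)*7 = 3 + (59/5)*7 = 3 + 413/5 = 428/5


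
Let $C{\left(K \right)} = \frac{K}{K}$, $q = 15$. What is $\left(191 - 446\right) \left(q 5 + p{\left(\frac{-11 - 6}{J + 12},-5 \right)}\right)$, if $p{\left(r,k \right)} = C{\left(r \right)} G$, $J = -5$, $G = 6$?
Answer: $-20655$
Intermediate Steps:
$C{\left(K \right)} = 1$
$p{\left(r,k \right)} = 6$ ($p{\left(r,k \right)} = 1 \cdot 6 = 6$)
$\left(191 - 446\right) \left(q 5 + p{\left(\frac{-11 - 6}{J + 12},-5 \right)}\right) = \left(191 - 446\right) \left(15 \cdot 5 + 6\right) = - 255 \left(75 + 6\right) = \left(-255\right) 81 = -20655$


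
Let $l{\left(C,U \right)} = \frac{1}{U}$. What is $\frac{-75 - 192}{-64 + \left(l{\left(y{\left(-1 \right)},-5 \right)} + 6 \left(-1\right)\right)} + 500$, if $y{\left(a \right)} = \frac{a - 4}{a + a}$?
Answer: $\frac{58945}{117} \approx 503.8$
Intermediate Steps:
$y{\left(a \right)} = \frac{-4 + a}{2 a}$
$\frac{-75 - 192}{-64 + \left(l{\left(y{\left(-1 \right)},-5 \right)} + 6 \left(-1\right)\right)} + 500 = \frac{-75 - 192}{-64 + \left(\frac{1}{-5} + 6 \left(-1\right)\right)} + 500 = - \frac{267}{-64 - \frac{31}{5}} + 500 = - \frac{267}{- \frac{351}{5}} + 500 = \left(-267\right) \left(- \frac{5}{351}\right) + 500 = \frac{445}{117} + 500 = \frac{58945}{117}$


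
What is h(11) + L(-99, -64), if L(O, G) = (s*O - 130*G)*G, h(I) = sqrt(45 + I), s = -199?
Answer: -1793344 + 2*sqrt(14) ≈ -1.7933e+6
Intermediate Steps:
L(O, G) = G*(-199*O - 130*G) (L(O, G) = (-199*O - 130*G)*G = G*(-199*O - 130*G))
h(11) + L(-99, -64) = sqrt(45 + 11) - 1*(-64)*(130*(-64) + 199*(-99)) = sqrt(56) - 1*(-64)*(-8320 - 19701) = 2*sqrt(14) - 1*(-64)*(-28021) = 2*sqrt(14) - 1793344 = -1793344 + 2*sqrt(14)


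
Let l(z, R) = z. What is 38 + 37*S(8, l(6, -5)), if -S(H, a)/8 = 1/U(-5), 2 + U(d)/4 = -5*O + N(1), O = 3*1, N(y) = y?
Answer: 341/8 ≈ 42.625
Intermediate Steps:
O = 3
U(d) = -64 (U(d) = -8 + 4*(-5*3 + 1) = -8 + 4*(-15 + 1) = -8 + 4*(-14) = -8 - 56 = -64)
S(H, a) = 1/8 (S(H, a) = -8/(-64) = -8*(-1/64) = 1/8)
38 + 37*S(8, l(6, -5)) = 38 + 37*(1/8) = 38 + 37/8 = 341/8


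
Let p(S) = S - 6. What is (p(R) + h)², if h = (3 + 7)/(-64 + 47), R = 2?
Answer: 6084/289 ≈ 21.052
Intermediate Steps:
h = -10/17 (h = 10/(-17) = 10*(-1/17) = -10/17 ≈ -0.58823)
p(S) = -6 + S
(p(R) + h)² = ((-6 + 2) - 10/17)² = (-4 - 10/17)² = (-78/17)² = 6084/289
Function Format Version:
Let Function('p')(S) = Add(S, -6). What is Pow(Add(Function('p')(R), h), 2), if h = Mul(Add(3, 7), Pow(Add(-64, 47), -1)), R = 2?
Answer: Rational(6084, 289) ≈ 21.052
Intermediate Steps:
h = Rational(-10, 17) (h = Mul(10, Pow(-17, -1)) = Mul(10, Rational(-1, 17)) = Rational(-10, 17) ≈ -0.58823)
Function('p')(S) = Add(-6, S)
Pow(Add(Function('p')(R), h), 2) = Pow(Add(Add(-6, 2), Rational(-10, 17)), 2) = Pow(Add(-4, Rational(-10, 17)), 2) = Pow(Rational(-78, 17), 2) = Rational(6084, 289)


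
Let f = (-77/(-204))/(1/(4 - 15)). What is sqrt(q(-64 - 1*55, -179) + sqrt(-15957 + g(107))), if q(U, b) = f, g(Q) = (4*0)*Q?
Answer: sqrt(-43197 + 93636*I*sqrt(197))/102 ≈ 7.8178 + 8.079*I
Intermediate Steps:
g(Q) = 0 (g(Q) = 0*Q = 0)
f = -847/204 (f = (-77*(-1/204))/(1/(-11)) = 77/(204*(-1/11)) = (77/204)*(-11) = -847/204 ≈ -4.1520)
q(U, b) = -847/204
sqrt(q(-64 - 1*55, -179) + sqrt(-15957 + g(107))) = sqrt(-847/204 + sqrt(-15957 + 0)) = sqrt(-847/204 + sqrt(-15957)) = sqrt(-847/204 + 9*I*sqrt(197))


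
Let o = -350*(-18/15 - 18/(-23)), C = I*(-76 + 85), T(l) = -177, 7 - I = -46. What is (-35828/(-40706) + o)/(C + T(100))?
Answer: 34399051/70217850 ≈ 0.48989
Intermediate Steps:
I = 53 (I = 7 - 1*(-46) = 7 + 46 = 53)
C = 477 (C = 53*(-76 + 85) = 53*9 = 477)
o = 3360/23 (o = -350*(-18*1/15 - 18*(-1/23)) = -350*(-6/5 + 18/23) = -350*(-48/115) = 3360/23 ≈ 146.09)
(-35828/(-40706) + o)/(C + T(100)) = (-35828/(-40706) + 3360/23)/(477 - 177) = (-35828*(-1/40706) + 3360/23)/300 = (17914/20353 + 3360/23)*(1/300) = (68798102/468119)*(1/300) = 34399051/70217850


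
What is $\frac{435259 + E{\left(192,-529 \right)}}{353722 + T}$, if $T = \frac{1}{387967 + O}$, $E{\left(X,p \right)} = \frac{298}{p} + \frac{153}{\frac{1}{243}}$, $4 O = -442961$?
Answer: $\frac{6598508965034}{4940416671021} \approx 1.3356$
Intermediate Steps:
$O = - \frac{442961}{4}$ ($O = \frac{1}{4} \left(-442961\right) = - \frac{442961}{4} \approx -1.1074 \cdot 10^{5}$)
$E{\left(X,p \right)} = 37179 + \frac{298}{p}$ ($E{\left(X,p \right)} = \frac{298}{p} + 153 \frac{1}{\frac{1}{243}} = \frac{298}{p} + 153 \cdot 243 = \frac{298}{p} + 37179 = 37179 + \frac{298}{p}$)
$T = \frac{4}{1108907}$ ($T = \frac{1}{387967 - \frac{442961}{4}} = \frac{1}{\frac{1108907}{4}} = \frac{4}{1108907} \approx 3.6072 \cdot 10^{-6}$)
$\frac{435259 + E{\left(192,-529 \right)}}{353722 + T} = \frac{435259 + \left(37179 + \frac{298}{-529}\right)}{353722 + \frac{4}{1108907}} = \frac{435259 + \left(37179 + 298 \left(- \frac{1}{529}\right)\right)}{\frac{392244801858}{1108907}} = \left(435259 + \left(37179 - \frac{298}{529}\right)\right) \frac{1108907}{392244801858} = \left(435259 + \frac{19667393}{529}\right) \frac{1108907}{392244801858} = \frac{249919404}{529} \cdot \frac{1108907}{392244801858} = \frac{6598508965034}{4940416671021}$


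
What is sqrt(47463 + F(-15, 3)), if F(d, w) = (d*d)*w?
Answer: sqrt(48138) ≈ 219.40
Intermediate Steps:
F(d, w) = w*d**2 (F(d, w) = d**2*w = w*d**2)
sqrt(47463 + F(-15, 3)) = sqrt(47463 + 3*(-15)**2) = sqrt(47463 + 3*225) = sqrt(47463 + 675) = sqrt(48138)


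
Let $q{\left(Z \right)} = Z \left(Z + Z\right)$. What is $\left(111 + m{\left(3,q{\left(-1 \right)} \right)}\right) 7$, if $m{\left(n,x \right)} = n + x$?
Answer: $812$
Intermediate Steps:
$q{\left(Z \right)} = 2 Z^{2}$ ($q{\left(Z \right)} = Z 2 Z = 2 Z^{2}$)
$\left(111 + m{\left(3,q{\left(-1 \right)} \right)}\right) 7 = \left(111 + \left(3 + 2 \left(-1\right)^{2}\right)\right) 7 = \left(111 + \left(3 + 2 \cdot 1\right)\right) 7 = \left(111 + \left(3 + 2\right)\right) 7 = \left(111 + 5\right) 7 = 116 \cdot 7 = 812$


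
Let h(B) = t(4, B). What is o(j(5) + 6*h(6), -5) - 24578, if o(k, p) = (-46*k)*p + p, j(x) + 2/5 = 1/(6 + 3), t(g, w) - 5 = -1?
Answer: -172165/9 ≈ -19129.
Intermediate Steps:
t(g, w) = 4 (t(g, w) = 5 - 1 = 4)
h(B) = 4
j(x) = -13/45 (j(x) = -2/5 + 1/(6 + 3) = -2/5 + 1/9 = -13/45)
o(k, p) = p - 46*k*p (o(k, p) = -46*k*p + p = p - 46*k*p)
o(j(5) + 6*h(6), -5) - 24578 = -5*(1 - 46*(-13/45 + 6*4)) - 24578 = -5*(1 - 46*(-13/45 + 24)) - 24578 = -5*(1 - 46*1067/45) - 24578 = -5*(1 - 49082/45) - 24578 = -5*(-49037/45) - 24578 = 49037/9 - 24578 = -172165/9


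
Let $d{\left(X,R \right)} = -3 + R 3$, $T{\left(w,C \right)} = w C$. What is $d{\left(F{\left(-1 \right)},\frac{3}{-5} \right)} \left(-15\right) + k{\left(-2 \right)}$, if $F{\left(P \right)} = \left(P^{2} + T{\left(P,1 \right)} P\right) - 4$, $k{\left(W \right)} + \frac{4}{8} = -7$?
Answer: $\frac{129}{2} \approx 64.5$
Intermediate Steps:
$k{\left(W \right)} = - \frac{15}{2}$ ($k{\left(W \right)} = - \frac{1}{2} - 7 = - \frac{15}{2}$)
$T{\left(w,C \right)} = C w$
$F{\left(P \right)} = -4 + 2 P^{2}$ ($F{\left(P \right)} = \left(P^{2} + 1 P P\right) - 4 = \left(P^{2} + P P\right) - 4 = \left(P^{2} + P^{2}\right) - 4 = 2 P^{2} - 4 = -4 + 2 P^{2}$)
$d{\left(X,R \right)} = -3 + 3 R$
$d{\left(F{\left(-1 \right)},\frac{3}{-5} \right)} \left(-15\right) + k{\left(-2 \right)} = \left(-3 + 3 \frac{3}{-5}\right) \left(-15\right) - \frac{15}{2} = \left(-3 + 3 \cdot 3 \left(- \frac{1}{5}\right)\right) \left(-15\right) - \frac{15}{2} = \left(-3 + 3 \left(- \frac{3}{5}\right)\right) \left(-15\right) - \frac{15}{2} = \left(-3 - \frac{9}{5}\right) \left(-15\right) - \frac{15}{2} = \left(- \frac{24}{5}\right) \left(-15\right) - \frac{15}{2} = 72 - \frac{15}{2} = \frac{129}{2}$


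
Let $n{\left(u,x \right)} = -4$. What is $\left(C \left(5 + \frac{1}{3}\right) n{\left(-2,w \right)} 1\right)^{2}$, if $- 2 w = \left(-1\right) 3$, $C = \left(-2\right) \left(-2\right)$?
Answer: $\frac{65536}{9} \approx 7281.8$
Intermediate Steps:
$C = 4$
$w = \frac{3}{2}$ ($w = - \frac{\left(-1\right) 3}{2} = \left(- \frac{1}{2}\right) \left(-3\right) = \frac{3}{2} \approx 1.5$)
$\left(C \left(5 + \frac{1}{3}\right) n{\left(-2,w \right)} 1\right)^{2} = \left(4 \left(5 + \frac{1}{3}\right) \left(-4\right) 1\right)^{2} = \left(4 \cdot \frac{16}{3} \left(-4\right) 1\right)^{2} = \left(\frac{64}{3} \left(-4\right) 1\right)^{2} = \left(\left(- \frac{256}{3}\right) 1\right)^{2} = \left(- \frac{256}{3}\right)^{2} = \frac{65536}{9}$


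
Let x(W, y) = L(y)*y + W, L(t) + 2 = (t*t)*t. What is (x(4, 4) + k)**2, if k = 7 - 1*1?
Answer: 66564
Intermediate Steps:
L(t) = -2 + t**3 (L(t) = -2 + (t*t)*t = -2 + t**2*t = -2 + t**3)
k = 6 (k = 7 - 1 = 6)
x(W, y) = W + y*(-2 + y**3) (x(W, y) = (-2 + y**3)*y + W = y*(-2 + y**3) + W = W + y*(-2 + y**3))
(x(4, 4) + k)**2 = ((4 + 4*(-2 + 4**3)) + 6)**2 = ((4 + 4*(-2 + 64)) + 6)**2 = ((4 + 4*62) + 6)**2 = ((4 + 248) + 6)**2 = (252 + 6)**2 = 258**2 = 66564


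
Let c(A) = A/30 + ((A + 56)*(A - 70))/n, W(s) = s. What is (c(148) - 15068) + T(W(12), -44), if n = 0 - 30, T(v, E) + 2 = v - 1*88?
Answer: -235072/15 ≈ -15671.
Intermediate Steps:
T(v, E) = -90 + v (T(v, E) = -2 + (v - 1*88) = -2 + (v - 88) = -2 + (-88 + v) = -90 + v)
n = -30
c(A) = A/30 - (-70 + A)*(56 + A)/30 (c(A) = A/30 + ((A + 56)*(A - 70))/(-30) = A*(1/30) + ((56 + A)*(-70 + A))*(-1/30) = A/30 + ((-70 + A)*(56 + A))*(-1/30) = A/30 - (-70 + A)*(56 + A)/30)
(c(148) - 15068) + T(W(12), -44) = ((392/3 + (1/2)*148 - 1/30*148**2) - 15068) + (-90 + 12) = ((392/3 + 74 - 1/30*21904) - 15068) - 78 = ((392/3 + 74 - 10952/15) - 15068) - 78 = (-7882/15 - 15068) - 78 = -233902/15 - 78 = -235072/15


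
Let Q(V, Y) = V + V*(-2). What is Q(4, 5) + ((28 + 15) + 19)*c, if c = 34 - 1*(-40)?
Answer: 4584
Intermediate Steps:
Q(V, Y) = -V (Q(V, Y) = V - 2*V = -V)
c = 74 (c = 34 + 40 = 74)
Q(4, 5) + ((28 + 15) + 19)*c = -1*4 + ((28 + 15) + 19)*74 = -4 + (43 + 19)*74 = -4 + 62*74 = -4 + 4588 = 4584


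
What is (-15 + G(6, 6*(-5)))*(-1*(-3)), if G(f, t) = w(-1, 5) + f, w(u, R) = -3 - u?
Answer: -33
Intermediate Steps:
G(f, t) = -2 + f (G(f, t) = (-3 - 1*(-1)) + f = (-3 + 1) + f = -2 + f)
(-15 + G(6, 6*(-5)))*(-1*(-3)) = (-15 + (-2 + 6))*(-1*(-3)) = (-15 + 4)*3 = -11*3 = -33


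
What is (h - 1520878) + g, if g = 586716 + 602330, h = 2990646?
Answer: 2658814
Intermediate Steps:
g = 1189046
(h - 1520878) + g = (2990646 - 1520878) + 1189046 = 1469768 + 1189046 = 2658814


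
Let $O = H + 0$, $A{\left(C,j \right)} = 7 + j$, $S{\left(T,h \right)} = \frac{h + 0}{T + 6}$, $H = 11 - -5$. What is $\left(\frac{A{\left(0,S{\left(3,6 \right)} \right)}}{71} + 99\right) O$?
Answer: $\frac{337760}{213} \approx 1585.7$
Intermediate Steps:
$H = 16$ ($H = 11 + 5 = 16$)
$S{\left(T,h \right)} = \frac{h}{6 + T}$
$O = 16$ ($O = 16 + 0 = 16$)
$\left(\frac{A{\left(0,S{\left(3,6 \right)} \right)}}{71} + 99\right) O = \left(\frac{7 + \frac{6}{6 + 3}}{71} + 99\right) 16 = \left(\left(7 + \frac{6}{9}\right) \frac{1}{71} + 99\right) 16 = \left(\left(7 + 6 \cdot \frac{1}{9}\right) \frac{1}{71} + 99\right) 16 = \left(\left(7 + \frac{2}{3}\right) \frac{1}{71} + 99\right) 16 = \left(\frac{23}{3} \cdot \frac{1}{71} + 99\right) 16 = \left(\frac{23}{213} + 99\right) 16 = \frac{21110}{213} \cdot 16 = \frac{337760}{213}$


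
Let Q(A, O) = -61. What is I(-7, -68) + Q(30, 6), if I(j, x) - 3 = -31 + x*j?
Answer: 387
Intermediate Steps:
I(j, x) = -28 + j*x (I(j, x) = 3 + (-31 + x*j) = 3 + (-31 + j*x) = -28 + j*x)
I(-7, -68) + Q(30, 6) = (-28 - 7*(-68)) - 61 = (-28 + 476) - 61 = 448 - 61 = 387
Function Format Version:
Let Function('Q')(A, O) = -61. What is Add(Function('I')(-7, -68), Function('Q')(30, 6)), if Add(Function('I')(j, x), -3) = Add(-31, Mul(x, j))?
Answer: 387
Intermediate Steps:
Function('I')(j, x) = Add(-28, Mul(j, x)) (Function('I')(j, x) = Add(3, Add(-31, Mul(x, j))) = Add(3, Add(-31, Mul(j, x))) = Add(-28, Mul(j, x)))
Add(Function('I')(-7, -68), Function('Q')(30, 6)) = Add(Add(-28, Mul(-7, -68)), -61) = Add(Add(-28, 476), -61) = Add(448, -61) = 387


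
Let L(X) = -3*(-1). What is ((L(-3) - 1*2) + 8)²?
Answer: 81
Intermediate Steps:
L(X) = 3
((L(-3) - 1*2) + 8)² = ((3 - 1*2) + 8)² = ((3 - 2) + 8)² = (1 + 8)² = 9² = 81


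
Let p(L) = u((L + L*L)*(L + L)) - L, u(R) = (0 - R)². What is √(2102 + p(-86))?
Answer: 2*√395213396147 ≈ 1.2573e+6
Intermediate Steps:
u(R) = R² (u(R) = (-R)² = R²)
p(L) = -L + 4*L²*(L + L²)² (p(L) = ((L + L*L)*(L + L))² - L = ((L + L²)*(2*L))² - L = (2*L*(L + L²))² - L = 4*L²*(L + L²)² - L = -L + 4*L²*(L + L²)²)
√(2102 + p(-86)) = √(2102 + (-1*(-86) + 4*(-86)⁴*(1 - 86)²)) = √(2102 + (86 + 4*54700816*(-85)²)) = √(2102 + (86 + 4*54700816*7225)) = √(2102 + (86 + 1580853582400)) = √(2102 + 1580853582486) = √1580853584588 = 2*√395213396147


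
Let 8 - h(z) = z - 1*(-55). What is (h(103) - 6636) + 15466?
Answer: 8680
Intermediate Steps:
h(z) = -47 - z (h(z) = 8 - (z - 1*(-55)) = 8 - (z + 55) = 8 - (55 + z) = 8 + (-55 - z) = -47 - z)
(h(103) - 6636) + 15466 = ((-47 - 1*103) - 6636) + 15466 = ((-47 - 103) - 6636) + 15466 = (-150 - 6636) + 15466 = -6786 + 15466 = 8680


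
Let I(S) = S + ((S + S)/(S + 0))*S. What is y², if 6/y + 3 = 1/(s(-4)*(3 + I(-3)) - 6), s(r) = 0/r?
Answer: 1296/361 ≈ 3.5900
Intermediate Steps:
s(r) = 0
I(S) = 3*S (I(S) = S + ((2*S)/S)*S = S + 2*S = 3*S)
y = -36/19 (y = 6/(-3 + 1/(0*(3 + 3*(-3)) - 6)) = 6/(-3 + 1/(0*(3 - 9) - 6)) = 6/(-3 + 1/(0*(-6) - 6)) = 6/(-3 + 1/(0 - 6)) = 6/(-3 + 1/(-6)) = 6/(-3 - ⅙) = 6/(-19/6) = 6*(-6/19) = -36/19 ≈ -1.8947)
y² = (-36/19)² = 1296/361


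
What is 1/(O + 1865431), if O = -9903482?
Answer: -1/8038051 ≈ -1.2441e-7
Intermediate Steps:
1/(O + 1865431) = 1/(-9903482 + 1865431) = 1/(-8038051) = -1/8038051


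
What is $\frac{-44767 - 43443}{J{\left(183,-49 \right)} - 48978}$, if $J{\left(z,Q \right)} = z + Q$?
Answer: $\frac{44105}{24422} \approx 1.806$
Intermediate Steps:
$J{\left(z,Q \right)} = Q + z$
$\frac{-44767 - 43443}{J{\left(183,-49 \right)} - 48978} = \frac{-44767 - 43443}{\left(-49 + 183\right) - 48978} = - \frac{88210}{134 - 48978} = - \frac{88210}{-48844} = \left(-88210\right) \left(- \frac{1}{48844}\right) = \frac{44105}{24422}$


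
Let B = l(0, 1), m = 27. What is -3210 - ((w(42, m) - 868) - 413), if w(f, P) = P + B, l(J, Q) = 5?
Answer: -1961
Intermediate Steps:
B = 5
w(f, P) = 5 + P (w(f, P) = P + 5 = 5 + P)
-3210 - ((w(42, m) - 868) - 413) = -3210 - (((5 + 27) - 868) - 413) = -3210 - ((32 - 868) - 413) = -3210 - (-836 - 413) = -3210 - 1*(-1249) = -3210 + 1249 = -1961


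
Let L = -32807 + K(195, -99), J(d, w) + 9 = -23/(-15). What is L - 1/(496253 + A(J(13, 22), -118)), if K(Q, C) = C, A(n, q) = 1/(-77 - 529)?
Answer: -9895798905808/300729317 ≈ -32906.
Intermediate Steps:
J(d, w) = -112/15 (J(d, w) = -9 - 23/(-15) = -9 - 23*(-1/15) = -9 + 23/15 = -112/15)
A(n, q) = -1/606 (A(n, q) = 1/(-606) = -1/606)
L = -32906 (L = -32807 - 99 = -32906)
L - 1/(496253 + A(J(13, 22), -118)) = -32906 - 1/(496253 - 1/606) = -32906 - 1/300729317/606 = -32906 - 1*606/300729317 = -32906 - 606/300729317 = -9895798905808/300729317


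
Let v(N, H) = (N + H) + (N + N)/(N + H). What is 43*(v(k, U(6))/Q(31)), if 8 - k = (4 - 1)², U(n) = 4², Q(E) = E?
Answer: 9589/465 ≈ 20.621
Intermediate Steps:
U(n) = 16
k = -1 (k = 8 - (4 - 1)² = 8 - 1*3² = 8 - 1*9 = 8 - 9 = -1)
v(N, H) = H + N + 2*N/(H + N) (v(N, H) = (H + N) + (2*N)/(H + N) = (H + N) + 2*N/(H + N) = H + N + 2*N/(H + N))
43*(v(k, U(6))/Q(31)) = 43*(((16² + (-1)² + 2*(-1) + 2*16*(-1))/(16 - 1))/31) = 43*(((256 + 1 - 2 - 32)/15)*(1/31)) = 43*(((1/15)*223)*(1/31)) = 43*((223/15)*(1/31)) = 43*(223/465) = 9589/465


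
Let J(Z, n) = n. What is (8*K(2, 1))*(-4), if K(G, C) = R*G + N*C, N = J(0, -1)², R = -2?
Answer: 96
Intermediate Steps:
N = 1 (N = (-1)² = 1)
K(G, C) = C - 2*G (K(G, C) = -2*G + 1*C = -2*G + C = C - 2*G)
(8*K(2, 1))*(-4) = (8*(1 - 2*2))*(-4) = (8*(1 - 4))*(-4) = (8*(-3))*(-4) = -24*(-4) = 96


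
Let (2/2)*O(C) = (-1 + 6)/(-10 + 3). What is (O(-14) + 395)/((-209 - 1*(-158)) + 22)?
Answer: -2760/203 ≈ -13.596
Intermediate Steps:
O(C) = -5/7 (O(C) = (-1 + 6)/(-10 + 3) = 5/(-7) = 5*(-1/7) = -5/7)
(O(-14) + 395)/((-209 - 1*(-158)) + 22) = (-5/7 + 395)/((-209 - 1*(-158)) + 22) = 2760/(7*((-209 + 158) + 22)) = 2760/(7*(-51 + 22)) = (2760/7)/(-29) = (2760/7)*(-1/29) = -2760/203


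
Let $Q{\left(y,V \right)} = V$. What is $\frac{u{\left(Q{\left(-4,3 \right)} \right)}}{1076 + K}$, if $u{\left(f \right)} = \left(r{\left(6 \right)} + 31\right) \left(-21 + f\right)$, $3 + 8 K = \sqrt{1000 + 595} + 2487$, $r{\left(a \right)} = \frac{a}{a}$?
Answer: $- \frac{51111936}{123030869} + \frac{4608 \sqrt{1595}}{123030869} \approx -0.41394$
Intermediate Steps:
$r{\left(a \right)} = 1$
$K = \frac{621}{2} + \frac{\sqrt{1595}}{8}$ ($K = - \frac{3}{8} + \frac{\sqrt{1000 + 595} + 2487}{8} = - \frac{3}{8} + \frac{\sqrt{1595} + 2487}{8} = - \frac{3}{8} + \frac{2487 + \sqrt{1595}}{8} = - \frac{3}{8} + \left(\frac{2487}{8} + \frac{\sqrt{1595}}{8}\right) = \frac{621}{2} + \frac{\sqrt{1595}}{8} \approx 315.49$)
$u{\left(f \right)} = -672 + 32 f$ ($u{\left(f \right)} = \left(1 + 31\right) \left(-21 + f\right) = 32 \left(-21 + f\right) = -672 + 32 f$)
$\frac{u{\left(Q{\left(-4,3 \right)} \right)}}{1076 + K} = \frac{-672 + 32 \cdot 3}{1076 + \left(\frac{621}{2} + \frac{\sqrt{1595}}{8}\right)} = \frac{-672 + 96}{\frac{2773}{2} + \frac{\sqrt{1595}}{8}} = - \frac{576}{\frac{2773}{2} + \frac{\sqrt{1595}}{8}}$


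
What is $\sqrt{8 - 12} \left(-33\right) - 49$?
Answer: $-49 - 66 i \approx -49.0 - 66.0 i$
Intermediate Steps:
$\sqrt{8 - 12} \left(-33\right) - 49 = \sqrt{-4} \left(-33\right) - 49 = 2 i \left(-33\right) - 49 = - 66 i - 49 = -49 - 66 i$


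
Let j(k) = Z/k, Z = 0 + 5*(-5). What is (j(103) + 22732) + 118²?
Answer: 3775543/103 ≈ 36656.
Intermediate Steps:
Z = -25 (Z = 0 - 25 = -25)
j(k) = -25/k
(j(103) + 22732) + 118² = (-25/103 + 22732) + 118² = (-25*1/103 + 22732) + 13924 = (-25/103 + 22732) + 13924 = 2341371/103 + 13924 = 3775543/103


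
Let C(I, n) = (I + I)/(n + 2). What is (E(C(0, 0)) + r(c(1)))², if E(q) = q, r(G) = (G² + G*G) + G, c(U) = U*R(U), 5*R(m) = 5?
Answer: 9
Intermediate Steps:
R(m) = 1 (R(m) = (⅕)*5 = 1)
c(U) = U (c(U) = U*1 = U)
C(I, n) = 2*I/(2 + n) (C(I, n) = (2*I)/(2 + n) = 2*I/(2 + n))
r(G) = G + 2*G² (r(G) = (G² + G²) + G = 2*G² + G = G + 2*G²)
(E(C(0, 0)) + r(c(1)))² = (2*0/(2 + 0) + 1*(1 + 2*1))² = (2*0/2 + 1*(1 + 2))² = (2*0*(½) + 1*3)² = (0 + 3)² = 3² = 9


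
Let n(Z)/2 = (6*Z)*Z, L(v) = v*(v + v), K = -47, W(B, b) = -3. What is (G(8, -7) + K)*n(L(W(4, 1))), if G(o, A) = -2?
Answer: -190512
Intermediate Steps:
L(v) = 2*v² (L(v) = v*(2*v) = 2*v²)
n(Z) = 12*Z² (n(Z) = 2*((6*Z)*Z) = 2*(6*Z²) = 12*Z²)
(G(8, -7) + K)*n(L(W(4, 1))) = (-2 - 47)*(12*(2*(-3)²)²) = -588*(2*9)² = -588*18² = -588*324 = -49*3888 = -190512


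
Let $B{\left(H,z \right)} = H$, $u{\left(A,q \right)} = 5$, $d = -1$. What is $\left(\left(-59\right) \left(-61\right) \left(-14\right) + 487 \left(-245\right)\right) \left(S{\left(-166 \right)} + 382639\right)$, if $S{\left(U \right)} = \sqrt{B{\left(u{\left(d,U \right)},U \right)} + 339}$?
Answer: $-64934220939 - 339402 \sqrt{86} \approx -6.4937 \cdot 10^{10}$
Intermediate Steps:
$S{\left(U \right)} = 2 \sqrt{86}$ ($S{\left(U \right)} = \sqrt{5 + 339} = \sqrt{344} = 2 \sqrt{86}$)
$\left(\left(-59\right) \left(-61\right) \left(-14\right) + 487 \left(-245\right)\right) \left(S{\left(-166 \right)} + 382639\right) = \left(\left(-59\right) \left(-61\right) \left(-14\right) + 487 \left(-245\right)\right) \left(2 \sqrt{86} + 382639\right) = \left(3599 \left(-14\right) - 119315\right) \left(382639 + 2 \sqrt{86}\right) = \left(-50386 - 119315\right) \left(382639 + 2 \sqrt{86}\right) = - 169701 \left(382639 + 2 \sqrt{86}\right) = -64934220939 - 339402 \sqrt{86}$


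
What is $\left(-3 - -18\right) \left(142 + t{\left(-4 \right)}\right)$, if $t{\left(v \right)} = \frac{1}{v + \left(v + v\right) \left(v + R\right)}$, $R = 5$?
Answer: $\frac{8515}{4} \approx 2128.8$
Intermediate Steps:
$t{\left(v \right)} = \frac{1}{v + 2 v \left(5 + v\right)}$ ($t{\left(v \right)} = \frac{1}{v + \left(v + v\right) \left(v + 5\right)} = \frac{1}{v + 2 v \left(5 + v\right)}$)
$\left(-3 - -18\right) \left(142 + t{\left(-4 \right)}\right) = \left(-3 - -18\right) \left(142 + \frac{1}{\left(-4\right) \left(11 + 2 \left(-4\right)\right)}\right) = \left(-3 + 18\right) \left(142 - \frac{1}{4 \left(11 - 8\right)}\right) = 15 \left(142 - \frac{1}{4 \cdot 3}\right) = 15 \left(142 - \frac{1}{12}\right) = 15 \cdot \frac{1703}{12} = \frac{8515}{4}$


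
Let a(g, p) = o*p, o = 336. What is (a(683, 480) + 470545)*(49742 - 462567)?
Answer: -260833155625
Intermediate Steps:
a(g, p) = 336*p
(a(683, 480) + 470545)*(49742 - 462567) = (336*480 + 470545)*(49742 - 462567) = (161280 + 470545)*(-412825) = 631825*(-412825) = -260833155625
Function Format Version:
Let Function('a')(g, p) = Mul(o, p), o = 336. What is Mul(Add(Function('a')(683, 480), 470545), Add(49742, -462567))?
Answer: -260833155625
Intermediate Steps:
Function('a')(g, p) = Mul(336, p)
Mul(Add(Function('a')(683, 480), 470545), Add(49742, -462567)) = Mul(Add(Mul(336, 480), 470545), Add(49742, -462567)) = Mul(Add(161280, 470545), -412825) = Mul(631825, -412825) = -260833155625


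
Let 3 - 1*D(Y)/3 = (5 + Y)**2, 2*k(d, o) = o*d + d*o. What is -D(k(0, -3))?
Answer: 66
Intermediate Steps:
k(d, o) = d*o (k(d, o) = (o*d + d*o)/2 = (d*o + d*o)/2 = (2*d*o)/2 = d*o)
D(Y) = 9 - 3*(5 + Y)**2
-D(k(0, -3)) = -(9 - 3*(5 + 0*(-3))**2) = -(9 - 3*(5 + 0)**2) = -(9 - 3*5**2) = -(9 - 3*25) = -(9 - 75) = -1*(-66) = 66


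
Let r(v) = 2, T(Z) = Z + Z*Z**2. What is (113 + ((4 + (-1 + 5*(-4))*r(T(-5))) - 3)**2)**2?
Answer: 3218436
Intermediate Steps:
T(Z) = Z + Z**3
(113 + ((4 + (-1 + 5*(-4))*r(T(-5))) - 3)**2)**2 = (113 + ((4 + (-1 + 5*(-4))*2) - 3)**2)**2 = (113 + ((4 + (-1 - 20)*2) - 3)**2)**2 = (113 + ((4 - 21*2) - 3)**2)**2 = (113 + ((4 - 42) - 3)**2)**2 = (113 + (-38 - 3)**2)**2 = (113 + (-41)**2)**2 = (113 + 1681)**2 = 1794**2 = 3218436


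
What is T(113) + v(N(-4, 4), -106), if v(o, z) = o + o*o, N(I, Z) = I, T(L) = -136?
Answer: -124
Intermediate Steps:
v(o, z) = o + o**2
T(113) + v(N(-4, 4), -106) = -136 - 4*(1 - 4) = -136 - 4*(-3) = -136 + 12 = -124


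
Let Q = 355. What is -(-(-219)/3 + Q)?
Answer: -428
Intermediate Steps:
-(-(-219)/3 + Q) = -(-(-219)/3 + 355) = -(-219*(-⅓) + 355) = -(73 + 355) = -1*428 = -428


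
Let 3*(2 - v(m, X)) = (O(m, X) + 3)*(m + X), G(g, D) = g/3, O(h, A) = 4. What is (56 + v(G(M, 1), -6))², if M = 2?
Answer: 401956/81 ≈ 4962.4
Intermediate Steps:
G(g, D) = g/3 (G(g, D) = g*(⅓) = g/3)
v(m, X) = 2 - 7*X/3 - 7*m/3 (v(m, X) = 2 - (4 + 3)*(m + X)/3 = 2 - 7*(X + m)/3 = 2 - (7*X + 7*m)/3 = 2 + (-7*X/3 - 7*m/3) = 2 - 7*X/3 - 7*m/3)
(56 + v(G(M, 1), -6))² = (56 + (2 - 7/3*(-6) - 7*2/9))² = (56 + (2 + 14 - 7/3*⅔))² = (56 + (2 + 14 - 14/9))² = (56 + 130/9)² = (634/9)² = 401956/81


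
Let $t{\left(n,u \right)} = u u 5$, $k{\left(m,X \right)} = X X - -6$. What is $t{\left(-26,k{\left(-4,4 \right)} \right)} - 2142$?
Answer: $278$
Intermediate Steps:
$k{\left(m,X \right)} = 6 + X^{2}$ ($k{\left(m,X \right)} = X^{2} + \left(9 - 3\right) = X^{2} + 6 = 6 + X^{2}$)
$t{\left(n,u \right)} = 5 u^{2}$ ($t{\left(n,u \right)} = u^{2} \cdot 5 = 5 u^{2}$)
$t{\left(-26,k{\left(-4,4 \right)} \right)} - 2142 = 5 \left(6 + 4^{2}\right)^{2} - 2142 = 5 \left(6 + 16\right)^{2} - 2142 = 5 \cdot 22^{2} - 2142 = 5 \cdot 484 - 2142 = 2420 - 2142 = 278$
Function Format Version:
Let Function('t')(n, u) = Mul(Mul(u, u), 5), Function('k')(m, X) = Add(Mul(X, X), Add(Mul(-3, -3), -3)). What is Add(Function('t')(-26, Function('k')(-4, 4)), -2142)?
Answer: 278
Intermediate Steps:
Function('k')(m, X) = Add(6, Pow(X, 2)) (Function('k')(m, X) = Add(Pow(X, 2), Add(9, -3)) = Add(Pow(X, 2), 6) = Add(6, Pow(X, 2)))
Function('t')(n, u) = Mul(5, Pow(u, 2)) (Function('t')(n, u) = Mul(Pow(u, 2), 5) = Mul(5, Pow(u, 2)))
Add(Function('t')(-26, Function('k')(-4, 4)), -2142) = Add(Mul(5, Pow(Add(6, Pow(4, 2)), 2)), -2142) = Add(Mul(5, Pow(Add(6, 16), 2)), -2142) = Add(Mul(5, Pow(22, 2)), -2142) = Add(Mul(5, 484), -2142) = Add(2420, -2142) = 278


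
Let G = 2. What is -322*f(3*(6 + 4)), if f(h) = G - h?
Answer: 9016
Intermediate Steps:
f(h) = 2 - h
-322*f(3*(6 + 4)) = -322*(2 - 3*(6 + 4)) = -322*(2 - 3*10) = -322*(2 - 1*30) = -322*(2 - 30) = -322*(-28) = 9016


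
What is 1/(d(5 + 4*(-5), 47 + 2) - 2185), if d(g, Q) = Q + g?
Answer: -1/2151 ≈ -0.00046490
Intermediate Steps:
1/(d(5 + 4*(-5), 47 + 2) - 2185) = 1/(((47 + 2) + (5 + 4*(-5))) - 2185) = 1/((49 + (5 - 20)) - 2185) = 1/((49 - 15) - 2185) = 1/(34 - 2185) = 1/(-2151) = -1/2151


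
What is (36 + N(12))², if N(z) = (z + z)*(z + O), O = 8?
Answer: 266256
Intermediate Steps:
N(z) = 2*z*(8 + z) (N(z) = (z + z)*(z + 8) = (2*z)*(8 + z) = 2*z*(8 + z))
(36 + N(12))² = (36 + 2*12*(8 + 12))² = (36 + 2*12*20)² = (36 + 480)² = 516² = 266256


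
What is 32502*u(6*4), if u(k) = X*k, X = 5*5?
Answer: 19501200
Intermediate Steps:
X = 25
u(k) = 25*k
32502*u(6*4) = 32502*(25*(6*4)) = 32502*(25*24) = 32502*600 = 19501200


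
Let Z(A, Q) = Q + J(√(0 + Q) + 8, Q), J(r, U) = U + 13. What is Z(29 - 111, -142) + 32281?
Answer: 32010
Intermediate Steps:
J(r, U) = 13 + U
Z(A, Q) = 13 + 2*Q (Z(A, Q) = Q + (13 + Q) = 13 + 2*Q)
Z(29 - 111, -142) + 32281 = (13 + 2*(-142)) + 32281 = (13 - 284) + 32281 = -271 + 32281 = 32010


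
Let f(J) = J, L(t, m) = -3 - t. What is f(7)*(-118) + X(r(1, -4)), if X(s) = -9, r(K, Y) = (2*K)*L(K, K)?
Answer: -835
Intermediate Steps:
r(K, Y) = 2*K*(-3 - K) (r(K, Y) = (2*K)*(-3 - K) = 2*K*(-3 - K))
f(7)*(-118) + X(r(1, -4)) = 7*(-118) - 9 = -826 - 9 = -835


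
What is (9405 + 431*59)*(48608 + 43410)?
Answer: 3205355012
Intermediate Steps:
(9405 + 431*59)*(48608 + 43410) = (9405 + 25429)*92018 = 34834*92018 = 3205355012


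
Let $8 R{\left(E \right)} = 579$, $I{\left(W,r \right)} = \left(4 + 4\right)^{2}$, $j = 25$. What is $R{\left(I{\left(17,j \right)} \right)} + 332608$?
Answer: $\frac{2661443}{8} \approx 3.3268 \cdot 10^{5}$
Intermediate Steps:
$I{\left(W,r \right)} = 64$ ($I{\left(W,r \right)} = 8^{2} = 64$)
$R{\left(E \right)} = \frac{579}{8}$ ($R{\left(E \right)} = \frac{1}{8} \cdot 579 = \frac{579}{8}$)
$R{\left(I{\left(17,j \right)} \right)} + 332608 = \frac{579}{8} + 332608 = \frac{2661443}{8}$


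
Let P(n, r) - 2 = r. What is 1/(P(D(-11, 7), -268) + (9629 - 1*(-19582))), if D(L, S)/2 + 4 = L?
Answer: 1/28945 ≈ 3.4548e-5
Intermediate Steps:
D(L, S) = -8 + 2*L
P(n, r) = 2 + r
1/(P(D(-11, 7), -268) + (9629 - 1*(-19582))) = 1/((2 - 268) + (9629 - 1*(-19582))) = 1/(-266 + (9629 + 19582)) = 1/(-266 + 29211) = 1/28945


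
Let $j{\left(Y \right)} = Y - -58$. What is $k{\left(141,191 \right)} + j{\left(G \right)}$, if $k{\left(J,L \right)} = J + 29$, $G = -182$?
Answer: $46$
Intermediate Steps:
$j{\left(Y \right)} = 58 + Y$ ($j{\left(Y \right)} = Y + 58 = 58 + Y$)
$k{\left(J,L \right)} = 29 + J$
$k{\left(141,191 \right)} + j{\left(G \right)} = \left(29 + 141\right) + \left(58 - 182\right) = 170 - 124 = 46$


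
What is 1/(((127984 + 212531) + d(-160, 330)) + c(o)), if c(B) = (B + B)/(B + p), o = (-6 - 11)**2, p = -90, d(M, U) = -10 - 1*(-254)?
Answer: 199/67811619 ≈ 2.9346e-6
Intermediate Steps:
d(M, U) = 244 (d(M, U) = -10 + 254 = 244)
o = 289 (o = (-17)**2 = 289)
c(B) = 2*B/(-90 + B) (c(B) = (B + B)/(B - 90) = (2*B)/(-90 + B) = 2*B/(-90 + B))
1/(((127984 + 212531) + d(-160, 330)) + c(o)) = 1/(((127984 + 212531) + 244) + 2*289/(-90 + 289)) = 1/((340515 + 244) + 2*289/199) = 1/(340759 + 2*289*(1/199)) = 1/(340759 + 578/199) = 1/(67811619/199) = 199/67811619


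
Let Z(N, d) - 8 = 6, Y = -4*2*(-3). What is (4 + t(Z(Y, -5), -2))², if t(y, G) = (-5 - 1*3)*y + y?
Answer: 8836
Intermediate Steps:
Y = 24 (Y = -8*(-3) = 24)
Z(N, d) = 14 (Z(N, d) = 8 + 6 = 14)
t(y, G) = -7*y (t(y, G) = (-5 - 3)*y + y = -8*y + y = -7*y)
(4 + t(Z(Y, -5), -2))² = (4 - 7*14)² = (4 - 98)² = (-94)² = 8836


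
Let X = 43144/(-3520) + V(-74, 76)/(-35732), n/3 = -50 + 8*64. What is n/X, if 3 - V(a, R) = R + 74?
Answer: -5447700720/48159499 ≈ -113.12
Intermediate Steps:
V(a, R) = -71 - R (V(a, R) = 3 - (R + 74) = 3 - (74 + R) = 3 + (-74 - R) = -71 - R)
n = 1386 (n = 3*(-50 + 8*64) = 3*(-50 + 512) = 3*462 = 1386)
X = -48159499/3930520 (X = 43144/(-3520) + (-71 - 1*76)/(-35732) = 43144*(-1/3520) + (-71 - 76)*(-1/35732) = -5393/440 - 147*(-1/35732) = -5393/440 + 147/35732 = -48159499/3930520 ≈ -12.253)
n/X = 1386/(-48159499/3930520) = 1386*(-3930520/48159499) = -5447700720/48159499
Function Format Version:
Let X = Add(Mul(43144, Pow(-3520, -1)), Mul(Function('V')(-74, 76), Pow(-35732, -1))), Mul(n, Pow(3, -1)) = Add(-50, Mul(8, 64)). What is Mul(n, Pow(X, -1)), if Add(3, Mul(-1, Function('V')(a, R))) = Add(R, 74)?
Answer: Rational(-5447700720, 48159499) ≈ -113.12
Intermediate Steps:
Function('V')(a, R) = Add(-71, Mul(-1, R)) (Function('V')(a, R) = Add(3, Mul(-1, Add(R, 74))) = Add(3, Mul(-1, Add(74, R))) = Add(3, Add(-74, Mul(-1, R))) = Add(-71, Mul(-1, R)))
n = 1386 (n = Mul(3, Add(-50, Mul(8, 64))) = Mul(3, Add(-50, 512)) = Mul(3, 462) = 1386)
X = Rational(-48159499, 3930520) (X = Add(Mul(43144, Pow(-3520, -1)), Mul(Add(-71, Mul(-1, 76)), Pow(-35732, -1))) = Add(Mul(43144, Rational(-1, 3520)), Mul(Add(-71, -76), Rational(-1, 35732))) = Add(Rational(-5393, 440), Mul(-147, Rational(-1, 35732))) = Add(Rational(-5393, 440), Rational(147, 35732)) = Rational(-48159499, 3930520) ≈ -12.253)
Mul(n, Pow(X, -1)) = Mul(1386, Pow(Rational(-48159499, 3930520), -1)) = Mul(1386, Rational(-3930520, 48159499)) = Rational(-5447700720, 48159499)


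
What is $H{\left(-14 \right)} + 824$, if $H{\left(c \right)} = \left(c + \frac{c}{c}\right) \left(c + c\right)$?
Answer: $1188$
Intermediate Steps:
$H{\left(c \right)} = 2 c \left(1 + c\right)$ ($H{\left(c \right)} = \left(c + 1\right) 2 c = \left(1 + c\right) 2 c = 2 c \left(1 + c\right)$)
$H{\left(-14 \right)} + 824 = 2 \left(-14\right) \left(1 - 14\right) + 824 = 2 \left(-14\right) \left(-13\right) + 824 = 364 + 824 = 1188$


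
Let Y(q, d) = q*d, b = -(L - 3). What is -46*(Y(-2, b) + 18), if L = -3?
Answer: -276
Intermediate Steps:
b = 6 (b = -(-3 - 3) = -1*(-6) = 6)
Y(q, d) = d*q
-46*(Y(-2, b) + 18) = -46*(6*(-2) + 18) = -46*(-12 + 18) = -46*6 = -276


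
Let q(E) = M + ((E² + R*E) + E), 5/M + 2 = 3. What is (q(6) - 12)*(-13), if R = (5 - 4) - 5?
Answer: -143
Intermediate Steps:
M = 5 (M = 5/(-2 + 3) = 5/1 = 5*1 = 5)
R = -4 (R = 1 - 5 = -4)
q(E) = 5 + E² - 3*E (q(E) = 5 + ((E² - 4*E) + E) = 5 + (E² - 3*E) = 5 + E² - 3*E)
(q(6) - 12)*(-13) = ((5 + 6² - 3*6) - 12)*(-13) = ((5 + 36 - 18) - 12)*(-13) = (23 - 12)*(-13) = 11*(-13) = -143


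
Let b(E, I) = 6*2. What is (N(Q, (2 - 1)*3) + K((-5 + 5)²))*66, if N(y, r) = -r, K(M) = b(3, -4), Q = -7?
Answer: 594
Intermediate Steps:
b(E, I) = 12
K(M) = 12
(N(Q, (2 - 1)*3) + K((-5 + 5)²))*66 = (-(2 - 1)*3 + 12)*66 = (-3 + 12)*66 = 9*66 = 594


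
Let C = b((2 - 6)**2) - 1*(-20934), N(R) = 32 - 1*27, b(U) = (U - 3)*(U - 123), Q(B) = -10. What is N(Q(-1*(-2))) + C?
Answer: 19548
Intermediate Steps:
b(U) = (-123 + U)*(-3 + U) (b(U) = (-3 + U)*(-123 + U) = (-123 + U)*(-3 + U))
N(R) = 5 (N(R) = 32 - 27 = 5)
C = 19543 (C = (369 + ((2 - 6)**2)**2 - 126*(2 - 6)**2) - 1*(-20934) = (369 + ((-4)**2)**2 - 126*(-4)**2) + 20934 = (369 + 16**2 - 126*16) + 20934 = (369 + 256 - 2016) + 20934 = -1391 + 20934 = 19543)
N(Q(-1*(-2))) + C = 5 + 19543 = 19548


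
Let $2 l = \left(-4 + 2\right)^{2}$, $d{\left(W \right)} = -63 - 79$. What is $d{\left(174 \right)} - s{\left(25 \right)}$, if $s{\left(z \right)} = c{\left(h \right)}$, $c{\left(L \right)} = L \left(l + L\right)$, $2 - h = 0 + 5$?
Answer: $-145$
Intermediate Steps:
$d{\left(W \right)} = -142$ ($d{\left(W \right)} = -63 - 79 = -142$)
$h = -3$ ($h = 2 - \left(0 + 5\right) = 2 - 5 = -3$)
$l = 2$ ($l = \frac{\left(-4 + 2\right)^{2}}{2} = \frac{\left(-2\right)^{2}}{2} = \frac{1}{2} \cdot 4 = 2$)
$c{\left(L \right)} = L \left(2 + L\right)$
$s{\left(z \right)} = 3$ ($s{\left(z \right)} = - 3 \left(2 - 3\right) = \left(-3\right) \left(-1\right) = 3$)
$d{\left(174 \right)} - s{\left(25 \right)} = -142 - 3 = -145$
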